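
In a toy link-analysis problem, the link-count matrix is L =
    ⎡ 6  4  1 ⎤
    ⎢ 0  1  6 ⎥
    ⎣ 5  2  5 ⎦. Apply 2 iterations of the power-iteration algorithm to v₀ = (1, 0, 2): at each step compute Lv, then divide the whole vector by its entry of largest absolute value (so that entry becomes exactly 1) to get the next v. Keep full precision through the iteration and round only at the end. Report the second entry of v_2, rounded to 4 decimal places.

0.7338

Lv0 = (8.00000, 12.00000, 15.00000); divide by 15.00000 → v1 = (0.53333, 0.80000, 1.00000)
Lv1 = (7.40000, 6.80000, 9.26667); divide by 9.26667 → v2 = (0.79856, 0.73381, 1.00000)
Requested entry of v2: 102/139 = 0.7338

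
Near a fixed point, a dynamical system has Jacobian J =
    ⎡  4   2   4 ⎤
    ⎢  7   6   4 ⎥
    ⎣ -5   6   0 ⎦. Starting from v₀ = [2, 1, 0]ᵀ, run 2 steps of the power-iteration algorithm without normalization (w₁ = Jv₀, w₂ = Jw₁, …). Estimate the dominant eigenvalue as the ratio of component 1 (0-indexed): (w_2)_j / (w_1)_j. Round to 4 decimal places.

8.7000

w1 = Jv₀ = (10, 20, -4)
w2 = Jw1 = (64, 174, 70)
Ratio at component: 174 / 20 = 8.7000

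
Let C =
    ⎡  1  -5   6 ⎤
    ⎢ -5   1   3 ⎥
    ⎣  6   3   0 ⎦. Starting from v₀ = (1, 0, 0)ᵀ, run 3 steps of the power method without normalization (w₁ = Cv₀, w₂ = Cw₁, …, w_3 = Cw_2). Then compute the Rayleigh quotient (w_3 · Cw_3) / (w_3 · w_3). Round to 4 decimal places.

λ ≈ -3.4944

w1 = Cv₀ = (1·1 + (-5)·0 + 6·0; (-5)·1 + 1·0 + 3·0; 6·1 + 3·0 + 0·0) = (1, -5, 6)
w2 = Cw1 = (1·1 + (-5)·(-5) + 6·6; (-5)·1 + 1·(-5) + 3·6; 6·1 + 3·(-5) + 0·6) = (62, 8, -9)
w3 = Cw2 = (-32, -329, 396)
Cw3 = (3989, 1019, -1179)
w3·Cw3 = (-32)·3989 + (-329)·1019 + 396·(-1179) = -929783; w3·w3 = (-32)·(-32) + (-329)·(-329) + 396·396 = 266081
λ ≈ -929783/266081 = -3.4944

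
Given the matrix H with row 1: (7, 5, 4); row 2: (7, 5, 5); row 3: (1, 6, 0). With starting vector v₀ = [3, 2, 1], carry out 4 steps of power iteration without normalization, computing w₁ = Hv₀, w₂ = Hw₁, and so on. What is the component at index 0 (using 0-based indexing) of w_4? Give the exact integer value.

97983

w1 = Hv₀ = (35, 36, 15)
w2 = Hw1 = (485, 500, 251)
w3 = Hw2 = (6899, 7150, 3485)
w4 = Hw3 = (97983, 101468, 49799)
The requested component of w4 is 97983.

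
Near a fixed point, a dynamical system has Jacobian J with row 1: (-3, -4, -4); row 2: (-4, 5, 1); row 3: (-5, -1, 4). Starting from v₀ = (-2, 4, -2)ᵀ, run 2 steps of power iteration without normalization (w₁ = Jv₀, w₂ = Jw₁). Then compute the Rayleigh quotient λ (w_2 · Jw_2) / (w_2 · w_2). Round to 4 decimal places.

w1 = Jv₀ = ((-3)·(-2) + (-4)·4 + (-4)·(-2); (-4)·(-2) + 5·4 + 1·(-2); (-5)·(-2) + (-1)·4 + 4·(-2)) = (-2, 26, -2)
w2 = Jw1 = ((-3)·(-2) + (-4)·26 + (-4)·(-2); (-4)·(-2) + 5·26 + 1·(-2); (-5)·(-2) + (-1)·26 + 4·(-2)) = (-90, 136, -24)
Jw2 = (-178, 1016, 218)
w2·Jw2 = (-90)·(-178) + 136·1016 + (-24)·218 = 148964; w2·w2 = (-90)·(-90) + 136·136 + (-24)·(-24) = 27172
λ ≈ 148964/27172 = 5.4823

5.4823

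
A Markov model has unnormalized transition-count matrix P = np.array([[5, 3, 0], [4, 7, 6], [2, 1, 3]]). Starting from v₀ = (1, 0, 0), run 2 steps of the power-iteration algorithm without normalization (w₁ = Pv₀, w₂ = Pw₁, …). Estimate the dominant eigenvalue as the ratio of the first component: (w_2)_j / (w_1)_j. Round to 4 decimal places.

w1 = Pv₀ = (5·1 + 3·0 + 0·0; 4·1 + 7·0 + 6·0; 2·1 + 1·0 + 3·0) = (5, 4, 2)
w2 = Pw1 = (5·5 + 3·4 + 0·2; 4·5 + 7·4 + 6·2; 2·5 + 1·4 + 3·2) = (37, 60, 20)
Ratio at component: 37 / 5 = 7.4000

7.4000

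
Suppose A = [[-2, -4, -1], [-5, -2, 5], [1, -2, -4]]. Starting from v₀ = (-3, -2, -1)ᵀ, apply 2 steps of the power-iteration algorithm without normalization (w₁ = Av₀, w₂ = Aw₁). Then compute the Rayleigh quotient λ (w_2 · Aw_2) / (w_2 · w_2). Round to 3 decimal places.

-5.775

w1 = Av₀ = (15, 14, 5)
w2 = Aw1 = (-91, -78, -33)
Aw2 = (527, 446, 197)
w2·Aw2 = (-91)·527 + (-78)·446 + (-33)·197 = -89246; w2·w2 = (-91)·(-91) + (-78)·(-78) + (-33)·(-33) = 15454
λ ≈ -89246/15454 = -5.775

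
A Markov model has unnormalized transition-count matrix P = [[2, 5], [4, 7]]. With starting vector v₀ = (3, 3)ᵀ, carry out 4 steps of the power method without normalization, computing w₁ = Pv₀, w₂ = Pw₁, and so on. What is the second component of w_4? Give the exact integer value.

w1 = Pv₀ = (2·3 + 5·3; 4·3 + 7·3) = (21, 33)
w2 = Pw1 = (2·21 + 5·33; 4·21 + 7·33) = (207, 315)
w3 = Pw2 = (1989, 3033)
w4 = Pw3 = (19143, 29187)
The requested component of w4 is 29187.

29187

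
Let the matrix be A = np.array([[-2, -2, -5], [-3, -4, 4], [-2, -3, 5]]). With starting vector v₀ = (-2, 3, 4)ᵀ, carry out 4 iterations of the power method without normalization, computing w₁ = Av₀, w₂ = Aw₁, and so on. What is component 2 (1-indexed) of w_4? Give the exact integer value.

w1 = Av₀ = (-22, 10, 15)
w2 = Aw1 = (-51, 86, 89)
w3 = Aw2 = (-515, 165, 289)
w4 = Aw3 = (-745, 2041, 1980)
The requested component of w4 is 2041.

2041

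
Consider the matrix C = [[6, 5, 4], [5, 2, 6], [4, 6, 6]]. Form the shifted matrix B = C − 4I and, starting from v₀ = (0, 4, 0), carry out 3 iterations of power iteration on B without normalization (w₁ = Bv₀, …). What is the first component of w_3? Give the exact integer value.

B = C − 4I has rows (2, 5, 4); (5, -2, 6); (4, 6, 2)
w1 = Bv₀ = (2·0 + 5·4 + 4·0; 5·0 + (-2)·4 + 6·0; 4·0 + 6·4 + 2·0) = (20, -8, 24)
w2 = Bw1 = (2·20 + 5·(-8) + 4·24; 5·20 + (-2)·(-8) + 6·24; 4·20 + 6·(-8) + 2·24) = (96, 260, 80)
w3 = Bw2 = (1812, 440, 2104)
Requested component of w3: 1812

1812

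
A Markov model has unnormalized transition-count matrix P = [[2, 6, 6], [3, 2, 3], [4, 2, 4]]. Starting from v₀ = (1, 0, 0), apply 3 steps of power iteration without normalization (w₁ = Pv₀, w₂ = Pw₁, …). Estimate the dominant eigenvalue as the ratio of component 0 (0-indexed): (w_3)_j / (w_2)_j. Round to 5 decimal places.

w1 = Pv₀ = (2, 3, 4)
w2 = Pw1 = (46, 24, 30)
w3 = Pw2 = (416, 276, 352)
Ratio at component: 416 / 46 = 9.04348

λ ≈ 9.04348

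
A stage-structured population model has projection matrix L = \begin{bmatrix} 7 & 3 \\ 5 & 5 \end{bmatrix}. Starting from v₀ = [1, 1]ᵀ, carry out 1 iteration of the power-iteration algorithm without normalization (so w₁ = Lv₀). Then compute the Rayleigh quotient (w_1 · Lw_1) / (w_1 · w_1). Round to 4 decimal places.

10.0000

w1 = Lv₀ = (7·1 + 3·1; 5·1 + 5·1) = (10, 10)
Lw1 = (100, 100)
w1·Lw1 = 10·100 + 10·100 = 2000; w1·w1 = 10·10 + 10·10 = 200
λ ≈ 2000/200 = 10.0000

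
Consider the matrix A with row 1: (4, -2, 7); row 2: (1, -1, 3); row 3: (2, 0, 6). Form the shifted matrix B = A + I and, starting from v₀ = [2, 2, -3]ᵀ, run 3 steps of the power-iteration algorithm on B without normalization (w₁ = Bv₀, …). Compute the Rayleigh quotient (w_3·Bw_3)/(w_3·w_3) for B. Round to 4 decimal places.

9.6696

B = A + I has rows (5, -2, 7); (1, 0, 3); (2, 0, 7)
w1 = Bv₀ = (-15, -7, -17)
w2 = Bw1 = (-180, -66, -149)
w3 = Bw2 = (-1811, -627, -1403)
Bw3 = (-17622, -6020, -13443)
w3·Bw3 = 54548511; w3·w3 = 5641259; μ ≈ 54548511/5641259 = 9.6696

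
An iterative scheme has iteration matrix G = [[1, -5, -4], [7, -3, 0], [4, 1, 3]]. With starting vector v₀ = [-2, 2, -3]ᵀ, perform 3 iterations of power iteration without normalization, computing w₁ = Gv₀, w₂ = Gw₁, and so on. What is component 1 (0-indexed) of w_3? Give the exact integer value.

w1 = Gv₀ = (1·(-2) + (-5)·2 + (-4)·(-3); 7·(-2) + (-3)·2 + 0·(-3); 4·(-2) + 1·2 + 3·(-3)) = (0, -20, -15)
w2 = Gw1 = (1·0 + (-5)·(-20) + (-4)·(-15); 7·0 + (-3)·(-20) + 0·(-15); 4·0 + 1·(-20) + 3·(-15)) = (160, 60, -65)
w3 = Gw2 = (120, 940, 505)
The requested component of w3 is 940.

940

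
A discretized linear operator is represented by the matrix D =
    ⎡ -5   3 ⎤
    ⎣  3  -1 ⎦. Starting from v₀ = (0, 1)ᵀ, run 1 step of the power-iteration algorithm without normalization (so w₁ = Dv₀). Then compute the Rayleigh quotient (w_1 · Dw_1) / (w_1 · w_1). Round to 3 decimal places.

-6.400

w1 = Dv₀ = ((-5)·0 + 3·1; 3·0 + (-1)·1) = (3, -1)
Dw1 = (-18, 10)
w1·Dw1 = 3·(-18) + (-1)·10 = -64; w1·w1 = 3·3 + (-1)·(-1) = 10
λ ≈ -64/10 = -6.400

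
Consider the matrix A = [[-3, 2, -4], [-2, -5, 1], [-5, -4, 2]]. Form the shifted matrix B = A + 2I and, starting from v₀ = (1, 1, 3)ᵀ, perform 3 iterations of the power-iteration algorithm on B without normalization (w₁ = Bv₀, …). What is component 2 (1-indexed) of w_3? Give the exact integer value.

-8

B = A + 2I has rows (-1, 2, -4); (-2, -3, 1); (-5, -4, 4)
w1 = Bv₀ = (-11, -2, 3)
w2 = Bw1 = (-5, 31, 75)
w3 = Bw2 = (-233, -8, 201)
Requested component of w3: -8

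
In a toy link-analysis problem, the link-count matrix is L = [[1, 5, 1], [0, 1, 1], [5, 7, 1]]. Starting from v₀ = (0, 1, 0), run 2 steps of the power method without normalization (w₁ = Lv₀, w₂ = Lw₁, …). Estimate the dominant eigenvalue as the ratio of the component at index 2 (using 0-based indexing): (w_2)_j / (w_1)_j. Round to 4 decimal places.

λ ≈ 5.5714

w1 = Lv₀ = (1·0 + 5·1 + 1·0; 0·0 + 1·1 + 1·0; 5·0 + 7·1 + 1·0) = (5, 1, 7)
w2 = Lw1 = (1·5 + 5·1 + 1·7; 0·5 + 1·1 + 1·7; 5·5 + 7·1 + 1·7) = (17, 8, 39)
Ratio at component: 39 / 7 = 5.5714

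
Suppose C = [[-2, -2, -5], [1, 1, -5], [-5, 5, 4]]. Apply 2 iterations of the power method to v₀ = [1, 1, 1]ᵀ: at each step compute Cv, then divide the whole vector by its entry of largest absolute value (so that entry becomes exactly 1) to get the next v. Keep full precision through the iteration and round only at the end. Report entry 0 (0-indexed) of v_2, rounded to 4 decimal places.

0.0870

Cv0 = (-9.00000, -3.00000, 4.00000); divide by -9.00000 → v1 = (1.00000, 0.33333, -0.44444)
Cv1 = (-0.44444, 3.55556, -5.11111); divide by -5.11111 → v2 = (0.08696, -0.69565, 1.00000)
Requested entry of v2: 4/46 = 0.0870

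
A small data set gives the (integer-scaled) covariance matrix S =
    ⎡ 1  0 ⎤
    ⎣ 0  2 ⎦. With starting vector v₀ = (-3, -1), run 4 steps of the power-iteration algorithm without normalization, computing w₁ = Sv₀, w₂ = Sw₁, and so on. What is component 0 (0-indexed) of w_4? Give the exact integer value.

w1 = Sv₀ = (1·(-3) + 0·(-1); 0·(-3) + 2·(-1)) = (-3, -2)
w2 = Sw1 = (1·(-3) + 0·(-2); 0·(-3) + 2·(-2)) = (-3, -4)
w3 = Sw2 = (-3, -8)
w4 = Sw3 = (-3, -16)
The requested component of w4 is -3.

-3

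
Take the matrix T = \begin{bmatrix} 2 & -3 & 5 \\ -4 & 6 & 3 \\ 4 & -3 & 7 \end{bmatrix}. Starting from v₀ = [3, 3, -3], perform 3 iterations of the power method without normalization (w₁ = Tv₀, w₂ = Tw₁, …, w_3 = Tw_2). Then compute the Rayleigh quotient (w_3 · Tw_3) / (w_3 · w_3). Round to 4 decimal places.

w1 = Tv₀ = (-18, -3, -18)
w2 = Tw1 = (-117, 0, -189)
w3 = Tw2 = (-1179, -99, -1791)
Tw3 = (-11016, -1251, -16956)
w3·Tw3 = (-1179)·(-11016) + (-99)·(-1251) + (-1791)·(-16956) = 43479909; w3·w3 = (-1179)·(-1179) + (-99)·(-99) + (-1791)·(-1791) = 4607523
λ ≈ 43479909/4607523 = 9.4367

9.4367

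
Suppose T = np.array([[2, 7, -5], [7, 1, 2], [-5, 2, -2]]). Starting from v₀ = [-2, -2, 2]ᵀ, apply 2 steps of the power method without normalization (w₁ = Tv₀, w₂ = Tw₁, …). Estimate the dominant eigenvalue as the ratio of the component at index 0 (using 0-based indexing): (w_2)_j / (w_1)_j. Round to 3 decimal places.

w1 = Tv₀ = (2·(-2) + 7·(-2) + (-5)·2; 7·(-2) + 1·(-2) + 2·2; (-5)·(-2) + 2·(-2) + (-2)·2) = (-28, -12, 2)
w2 = Tw1 = (2·(-28) + 7·(-12) + (-5)·2; 7·(-28) + 1·(-12) + 2·2; (-5)·(-28) + 2·(-12) + (-2)·2) = (-150, -204, 112)
Ratio at component: -150 / -28 = 5.357

5.357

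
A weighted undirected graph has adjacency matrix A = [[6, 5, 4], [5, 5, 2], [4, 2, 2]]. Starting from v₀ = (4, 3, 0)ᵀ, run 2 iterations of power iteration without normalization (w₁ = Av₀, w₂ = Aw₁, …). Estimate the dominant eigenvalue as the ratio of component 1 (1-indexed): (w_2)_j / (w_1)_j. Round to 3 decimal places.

w1 = Av₀ = (39, 35, 22)
w2 = Aw1 = (497, 414, 270)
Ratio at component: 497 / 39 = 12.744

12.744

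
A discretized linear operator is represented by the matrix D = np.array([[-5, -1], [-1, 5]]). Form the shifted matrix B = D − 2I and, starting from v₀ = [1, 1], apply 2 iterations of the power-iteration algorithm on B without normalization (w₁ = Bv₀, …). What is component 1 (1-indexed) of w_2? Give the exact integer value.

B = D − 2I has rows (-7, -1); (-1, 3)
w1 = Bv₀ = ((-7)·1 + (-1)·1; (-1)·1 + 3·1) = (-8, 2)
w2 = Bw1 = ((-7)·(-8) + (-1)·2; (-1)·(-8) + 3·2) = (54, 14)
Requested component of w2: 54

54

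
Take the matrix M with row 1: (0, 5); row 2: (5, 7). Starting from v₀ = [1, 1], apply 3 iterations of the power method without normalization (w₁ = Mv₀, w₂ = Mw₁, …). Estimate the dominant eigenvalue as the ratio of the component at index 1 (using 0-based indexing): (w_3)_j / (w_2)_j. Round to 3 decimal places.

w1 = Mv₀ = (0·1 + 5·1; 5·1 + 7·1) = (5, 12)
w2 = Mw1 = (0·5 + 5·12; 5·5 + 7·12) = (60, 109)
w3 = Mw2 = (545, 1063)
Ratio at component: 1063 / 109 = 9.752

λ ≈ 9.752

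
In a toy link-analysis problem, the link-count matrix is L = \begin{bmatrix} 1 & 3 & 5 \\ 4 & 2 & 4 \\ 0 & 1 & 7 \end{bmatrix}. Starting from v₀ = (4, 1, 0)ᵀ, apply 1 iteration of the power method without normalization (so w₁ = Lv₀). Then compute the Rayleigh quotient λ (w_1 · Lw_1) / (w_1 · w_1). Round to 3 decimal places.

4.575

w1 = Lv₀ = (7, 18, 1)
Lw1 = (66, 68, 25)
w1·Lw1 = 7·66 + 18·68 + 1·25 = 1711; w1·w1 = 7·7 + 18·18 + 1·1 = 374
λ ≈ 1711/374 = 4.575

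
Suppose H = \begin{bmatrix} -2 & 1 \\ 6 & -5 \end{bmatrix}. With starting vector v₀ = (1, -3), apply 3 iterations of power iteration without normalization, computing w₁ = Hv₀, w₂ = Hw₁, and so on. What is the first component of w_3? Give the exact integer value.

w1 = Hv₀ = (-5, 21)
w2 = Hw1 = (31, -135)
w3 = Hw2 = (-197, 861)
The requested component of w3 is -197.

-197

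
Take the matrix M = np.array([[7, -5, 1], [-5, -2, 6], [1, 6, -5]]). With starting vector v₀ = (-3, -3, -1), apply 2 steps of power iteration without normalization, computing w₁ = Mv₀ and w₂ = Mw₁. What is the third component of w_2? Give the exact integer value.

163

w1 = Mv₀ = (7·(-3) + (-5)·(-3) + 1·(-1); (-5)·(-3) + (-2)·(-3) + 6·(-1); 1·(-3) + 6·(-3) + (-5)·(-1)) = (-7, 15, -16)
w2 = Mw1 = (7·(-7) + (-5)·15 + 1·(-16); (-5)·(-7) + (-2)·15 + 6·(-16); 1·(-7) + 6·15 + (-5)·(-16)) = (-140, -91, 163)
The requested component of w2 is 163.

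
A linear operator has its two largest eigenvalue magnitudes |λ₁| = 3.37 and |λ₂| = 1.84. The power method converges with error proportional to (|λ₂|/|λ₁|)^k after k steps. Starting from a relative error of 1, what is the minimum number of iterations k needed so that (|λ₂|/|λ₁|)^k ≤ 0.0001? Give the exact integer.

16

|λ₂/λ₁| = 1.84/3.37 = 0.54599
Need k ≥ ln(0.0001) / ln(0.54599) = -9.2103 / -0.6051 ≈ 15.220
Smallest integer k satisfying the bound: 16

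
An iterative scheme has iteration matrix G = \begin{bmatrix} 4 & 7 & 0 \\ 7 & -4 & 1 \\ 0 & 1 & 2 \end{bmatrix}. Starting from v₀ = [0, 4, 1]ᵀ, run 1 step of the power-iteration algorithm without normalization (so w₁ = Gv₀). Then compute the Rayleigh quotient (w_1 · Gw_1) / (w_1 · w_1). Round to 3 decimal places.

-3.590

w1 = Gv₀ = (28, -15, 6)
Gw1 = (7, 262, -3)
w1·Gw1 = 28·7 + (-15)·262 + 6·(-3) = -3752; w1·w1 = 28·28 + (-15)·(-15) + 6·6 = 1045
λ ≈ -3752/1045 = -3.590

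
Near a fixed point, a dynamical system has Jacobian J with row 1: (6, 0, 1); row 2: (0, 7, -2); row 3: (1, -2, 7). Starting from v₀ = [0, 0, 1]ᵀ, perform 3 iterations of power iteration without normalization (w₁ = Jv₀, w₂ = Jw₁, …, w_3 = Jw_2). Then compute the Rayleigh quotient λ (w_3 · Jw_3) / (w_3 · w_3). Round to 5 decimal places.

9.08021

w1 = Jv₀ = (6·0 + 0·0 + 1·1; 0·0 + 7·0 + (-2)·1; 1·0 + (-2)·0 + 7·1) = (1, -2, 7)
w2 = Jw1 = (6·1 + 0·(-2) + 1·7; 0·1 + 7·(-2) + (-2)·7; 1·1 + (-2)·(-2) + 7·7) = (13, -28, 54)
w3 = Jw2 = (132, -304, 447)
Jw3 = (1239, -3022, 3869)
w3·Jw3 = 132·1239 + (-304)·(-3022) + 447·3869 = 2811679; w3·w3 = 132·132 + (-304)·(-304) + 447·447 = 309649
λ ≈ 2811679/309649 = 9.08021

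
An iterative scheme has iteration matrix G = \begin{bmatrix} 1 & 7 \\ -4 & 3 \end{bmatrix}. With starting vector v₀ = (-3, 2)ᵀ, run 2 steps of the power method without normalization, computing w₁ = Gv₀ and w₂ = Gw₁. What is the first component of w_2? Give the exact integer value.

w1 = Gv₀ = (11, 18)
w2 = Gw1 = (137, 10)
The requested component of w2 is 137.

137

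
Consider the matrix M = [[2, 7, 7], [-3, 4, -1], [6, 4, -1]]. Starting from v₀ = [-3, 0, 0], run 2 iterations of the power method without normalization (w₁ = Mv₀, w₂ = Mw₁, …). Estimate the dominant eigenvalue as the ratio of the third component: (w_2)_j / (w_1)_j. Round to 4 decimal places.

w1 = Mv₀ = (2·(-3) + 7·0 + 7·0; (-3)·(-3) + 4·0 + (-1)·0; 6·(-3) + 4·0 + (-1)·0) = (-6, 9, -18)
w2 = Mw1 = (2·(-6) + 7·9 + 7·(-18); (-3)·(-6) + 4·9 + (-1)·(-18); 6·(-6) + 4·9 + (-1)·(-18)) = (-75, 72, 18)
Ratio at component: 18 / -18 = -1.0000

-1.0000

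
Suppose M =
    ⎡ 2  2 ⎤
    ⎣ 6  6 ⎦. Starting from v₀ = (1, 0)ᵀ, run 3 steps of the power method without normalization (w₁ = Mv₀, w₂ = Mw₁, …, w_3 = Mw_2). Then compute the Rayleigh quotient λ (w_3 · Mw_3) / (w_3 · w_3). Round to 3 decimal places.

λ ≈ 8.000

w1 = Mv₀ = (2·1 + 2·0; 6·1 + 6·0) = (2, 6)
w2 = Mw1 = (2·2 + 2·6; 6·2 + 6·6) = (16, 48)
w3 = Mw2 = (128, 384)
Mw3 = (1024, 3072)
w3·Mw3 = 128·1024 + 384·3072 = 1310720; w3·w3 = 128·128 + 384·384 = 163840
λ ≈ 1310720/163840 = 8.000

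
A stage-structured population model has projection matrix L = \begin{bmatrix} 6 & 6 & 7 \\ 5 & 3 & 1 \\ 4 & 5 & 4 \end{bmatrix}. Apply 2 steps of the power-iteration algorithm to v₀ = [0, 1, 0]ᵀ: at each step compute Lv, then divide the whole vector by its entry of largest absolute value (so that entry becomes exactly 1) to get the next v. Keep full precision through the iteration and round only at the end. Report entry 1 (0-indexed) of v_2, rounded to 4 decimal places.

Lv0 = (6.00000, 3.00000, 5.00000); divide by 6.00000 → v1 = (1.00000, 0.50000, 0.83333)
Lv1 = (14.83333, 7.33333, 9.83333); divide by 14.83333 → v2 = (1.00000, 0.49438, 0.66292)
Requested entry of v2: 44/89 = 0.4944

0.4944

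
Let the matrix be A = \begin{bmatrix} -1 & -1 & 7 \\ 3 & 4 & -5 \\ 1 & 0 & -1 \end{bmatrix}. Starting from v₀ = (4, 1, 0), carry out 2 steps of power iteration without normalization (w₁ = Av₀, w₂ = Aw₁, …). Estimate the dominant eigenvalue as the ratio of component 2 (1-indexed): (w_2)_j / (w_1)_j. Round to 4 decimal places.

1.8125

w1 = Av₀ = (-5, 16, 4)
w2 = Aw1 = (17, 29, -9)
Ratio at component: 29 / 16 = 1.8125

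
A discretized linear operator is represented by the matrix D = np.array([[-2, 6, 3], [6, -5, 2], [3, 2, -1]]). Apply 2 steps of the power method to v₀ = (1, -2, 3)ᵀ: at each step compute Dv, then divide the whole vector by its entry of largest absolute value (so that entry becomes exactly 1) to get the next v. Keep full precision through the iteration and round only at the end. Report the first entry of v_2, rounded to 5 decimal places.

Dv0 = (-5.000000, 22.000000, -4.000000); divide by 22.000000 → v1 = (-0.227273, 1.000000, -0.181818)
Dv1 = (5.909091, -6.727273, 1.500000); divide by -6.727273 → v2 = (-0.878378, 1.000000, -0.222973)
Requested entry of v2: 130/-148 = -0.87838

-0.87838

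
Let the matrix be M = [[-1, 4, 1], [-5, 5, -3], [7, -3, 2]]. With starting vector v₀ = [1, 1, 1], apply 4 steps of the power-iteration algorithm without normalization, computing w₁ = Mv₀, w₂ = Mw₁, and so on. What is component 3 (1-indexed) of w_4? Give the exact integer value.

389

w1 = Mv₀ = (4, -3, 6)
w2 = Mw1 = (-10, -53, 49)
w3 = Mw2 = (-153, -362, 187)
w4 = Mw3 = (-1108, -1606, 389)
The requested component of w4 is 389.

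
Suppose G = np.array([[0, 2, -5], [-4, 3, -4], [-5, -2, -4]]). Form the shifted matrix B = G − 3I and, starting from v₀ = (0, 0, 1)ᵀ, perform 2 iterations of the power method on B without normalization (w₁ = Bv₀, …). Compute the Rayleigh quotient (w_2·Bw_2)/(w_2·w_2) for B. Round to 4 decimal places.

B = G − 3I has rows (-3, 2, -5); (-4, 0, -4); (-5, -2, -7)
w1 = Bv₀ = ((-3)·0 + 2·0 + (-5)·1; (-4)·0 + 0·0 + (-4)·1; (-5)·0 + (-2)·0 + (-7)·1) = (-5, -4, -7)
w2 = Bw1 = ((-3)·(-5) + 2·(-4) + (-5)·(-7); (-4)·(-5) + 0·(-4) + (-4)·(-7); (-5)·(-5) + (-2)·(-4) + (-7)·(-7)) = (42, 48, 82)
Bw2 = (-440, -496, -880)
w2·Bw2 = -114448; w2·w2 = 10792; μ ≈ -114448/10792 = -10.6049

μ ≈ -10.6049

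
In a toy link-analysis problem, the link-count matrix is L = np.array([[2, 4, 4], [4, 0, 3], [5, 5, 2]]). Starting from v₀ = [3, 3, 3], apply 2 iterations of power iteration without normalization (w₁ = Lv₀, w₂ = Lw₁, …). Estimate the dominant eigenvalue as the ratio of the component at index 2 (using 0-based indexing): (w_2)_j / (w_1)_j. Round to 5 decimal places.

w1 = Lv₀ = (2·3 + 4·3 + 4·3; 4·3 + 0·3 + 3·3; 5·3 + 5·3 + 2·3) = (30, 21, 36)
w2 = Lw1 = (2·30 + 4·21 + 4·36; 4·30 + 0·21 + 3·36; 5·30 + 5·21 + 2·36) = (288, 228, 327)
Ratio at component: 327 / 36 = 9.08333

λ ≈ 9.08333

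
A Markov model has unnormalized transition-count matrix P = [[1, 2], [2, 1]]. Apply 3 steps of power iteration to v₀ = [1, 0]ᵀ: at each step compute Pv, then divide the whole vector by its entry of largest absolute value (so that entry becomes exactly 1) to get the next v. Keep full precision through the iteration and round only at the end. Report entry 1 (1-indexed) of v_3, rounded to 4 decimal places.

0.9286

Pv0 = (1.00000, 2.00000); divide by 2.00000 → v1 = (0.50000, 1.00000)
Pv1 = (2.50000, 2.00000); divide by 2.50000 → v2 = (1.00000, 0.80000)
Pv2 = (2.60000, 2.80000); divide by 2.80000 → v3 = (0.92857, 1.00000)
Requested entry of v3: 13/14 = 0.9286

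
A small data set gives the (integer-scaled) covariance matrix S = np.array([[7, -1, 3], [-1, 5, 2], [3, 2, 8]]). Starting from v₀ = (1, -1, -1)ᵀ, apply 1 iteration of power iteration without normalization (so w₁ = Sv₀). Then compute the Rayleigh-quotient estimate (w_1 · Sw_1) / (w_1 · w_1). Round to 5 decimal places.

w1 = Sv₀ = (7·1 + (-1)·(-1) + 3·(-1); (-1)·1 + 5·(-1) + 2·(-1); 3·1 + 2·(-1) + 8·(-1)) = (5, -8, -7)
Sw1 = (22, -59, -57)
w1·Sw1 = 5·22 + (-8)·(-59) + (-7)·(-57) = 981; w1·w1 = 5·5 + (-8)·(-8) + (-7)·(-7) = 138
λ ≈ 981/138 = 7.10870

7.10870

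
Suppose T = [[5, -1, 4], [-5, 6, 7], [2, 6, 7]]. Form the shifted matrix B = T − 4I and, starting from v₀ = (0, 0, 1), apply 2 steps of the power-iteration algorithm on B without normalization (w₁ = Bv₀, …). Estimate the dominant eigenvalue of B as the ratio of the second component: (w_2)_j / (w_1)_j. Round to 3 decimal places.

B = T − 4I has rows (1, -1, 4); (-5, 2, 7); (2, 6, 3)
w1 = Bv₀ = (4, 7, 3)
w2 = Bw1 = (9, 15, 59)
Ratio: 15/7 = 2.143

μ ≈ 2.143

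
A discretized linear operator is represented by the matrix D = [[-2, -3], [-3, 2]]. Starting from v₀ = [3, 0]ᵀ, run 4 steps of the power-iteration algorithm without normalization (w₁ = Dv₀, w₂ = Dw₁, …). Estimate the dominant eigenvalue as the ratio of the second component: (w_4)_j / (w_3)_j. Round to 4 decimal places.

0.0000

w1 = Dv₀ = (-6, -9)
w2 = Dw1 = (39, 0)
w3 = Dw2 = (-78, -117)
w4 = Dw3 = (507, 0)
Ratio at component: 0 / -117 = 0.0000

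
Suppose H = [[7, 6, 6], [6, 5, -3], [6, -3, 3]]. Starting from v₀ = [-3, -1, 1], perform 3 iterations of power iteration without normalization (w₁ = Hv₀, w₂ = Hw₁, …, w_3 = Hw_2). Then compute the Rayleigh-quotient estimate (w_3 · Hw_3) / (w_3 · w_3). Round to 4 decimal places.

w1 = Hv₀ = (-21, -26, -12)
w2 = Hw1 = (-375, -220, -84)
w3 = Hw2 = (-4449, -3098, -1842)
Hw3 = (-60783, -36658, -22926)
w3·Hw3 = (-4449)·(-60783) + (-3098)·(-36658) + (-1842)·(-22926) = 426219743; w3·w3 = (-4449)·(-4449) + (-3098)·(-3098) + (-1842)·(-1842) = 32784169
λ ≈ 426219743/32784169 = 13.0008

λ ≈ 13.0008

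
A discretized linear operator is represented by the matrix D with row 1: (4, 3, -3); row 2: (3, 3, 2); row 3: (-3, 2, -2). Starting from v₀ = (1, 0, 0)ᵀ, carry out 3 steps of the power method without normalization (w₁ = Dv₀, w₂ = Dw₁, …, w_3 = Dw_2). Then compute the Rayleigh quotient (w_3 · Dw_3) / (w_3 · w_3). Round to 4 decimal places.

6.3976

w1 = Dv₀ = (4, 3, -3)
w2 = Dw1 = (34, 15, 0)
w3 = Dw2 = (181, 147, -72)
Dw3 = (1381, 840, -105)
w3·Dw3 = 181·1381 + 147·840 + (-72)·(-105) = 381001; w3·w3 = 181·181 + 147·147 + (-72)·(-72) = 59554
λ ≈ 381001/59554 = 6.3976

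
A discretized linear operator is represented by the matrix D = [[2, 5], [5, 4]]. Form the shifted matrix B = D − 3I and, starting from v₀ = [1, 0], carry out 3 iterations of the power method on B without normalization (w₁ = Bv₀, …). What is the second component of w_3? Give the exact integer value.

130

B = D − 3I has rows (-1, 5); (5, 1)
w1 = Bv₀ = (-1, 5)
w2 = Bw1 = (26, 0)
w3 = Bw2 = (-26, 130)
Requested component of w3: 130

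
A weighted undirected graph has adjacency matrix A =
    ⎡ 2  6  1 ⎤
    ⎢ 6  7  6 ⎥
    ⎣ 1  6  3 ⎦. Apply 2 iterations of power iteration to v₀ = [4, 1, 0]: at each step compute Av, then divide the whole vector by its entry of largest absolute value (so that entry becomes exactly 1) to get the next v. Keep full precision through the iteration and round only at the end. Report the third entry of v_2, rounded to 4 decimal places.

0.6371

Av0 = (14.00000, 31.00000, 10.00000); divide by 31.00000 → v1 = (0.45161, 1.00000, 0.32258)
Av1 = (7.22581, 11.64516, 7.41935); divide by 11.64516 → v2 = (0.62050, 1.00000, 0.63712)
Requested entry of v2: 230/361 = 0.6371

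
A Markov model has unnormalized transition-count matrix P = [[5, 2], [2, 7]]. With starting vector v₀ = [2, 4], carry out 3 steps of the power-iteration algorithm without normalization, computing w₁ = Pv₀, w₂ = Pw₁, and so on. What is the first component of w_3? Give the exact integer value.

w1 = Pv₀ = (18, 32)
w2 = Pw1 = (154, 260)
w3 = Pw2 = (1290, 2128)
The requested component of w3 is 1290.

1290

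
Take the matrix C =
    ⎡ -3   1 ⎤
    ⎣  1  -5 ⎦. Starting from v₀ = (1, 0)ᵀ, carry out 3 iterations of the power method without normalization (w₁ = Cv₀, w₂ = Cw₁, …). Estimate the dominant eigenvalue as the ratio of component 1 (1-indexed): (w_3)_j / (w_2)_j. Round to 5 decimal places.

w1 = Cv₀ = (-3, 1)
w2 = Cw1 = (10, -8)
w3 = Cw2 = (-38, 50)
Ratio at component: -38 / 10 = -3.80000

-3.80000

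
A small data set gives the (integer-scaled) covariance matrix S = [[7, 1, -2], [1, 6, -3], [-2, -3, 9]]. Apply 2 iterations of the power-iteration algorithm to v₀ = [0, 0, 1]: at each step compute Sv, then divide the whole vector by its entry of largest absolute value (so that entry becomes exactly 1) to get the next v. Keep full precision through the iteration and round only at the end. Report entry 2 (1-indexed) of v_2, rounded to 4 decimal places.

-0.5000

Sv0 = (-2.00000, -3.00000, 9.00000); divide by 9.00000 → v1 = (-0.22222, -0.33333, 1.00000)
Sv1 = (-3.88889, -5.22222, 10.44444); divide by 10.44444 → v2 = (-0.37234, -0.50000, 1.00000)
Requested entry of v2: -47/94 = -0.5000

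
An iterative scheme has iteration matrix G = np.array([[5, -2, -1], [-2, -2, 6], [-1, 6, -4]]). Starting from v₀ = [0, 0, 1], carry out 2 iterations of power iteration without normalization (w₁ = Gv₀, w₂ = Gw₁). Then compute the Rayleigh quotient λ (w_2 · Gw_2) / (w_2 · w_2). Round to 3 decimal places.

-8.398

w1 = Gv₀ = (-1, 6, -4)
w2 = Gw1 = (-13, -34, 53)
Gw2 = (-50, 412, -403)
w2·Gw2 = (-13)·(-50) + (-34)·412 + 53·(-403) = -34717; w2·w2 = (-13)·(-13) + (-34)·(-34) + 53·53 = 4134
λ ≈ -34717/4134 = -8.398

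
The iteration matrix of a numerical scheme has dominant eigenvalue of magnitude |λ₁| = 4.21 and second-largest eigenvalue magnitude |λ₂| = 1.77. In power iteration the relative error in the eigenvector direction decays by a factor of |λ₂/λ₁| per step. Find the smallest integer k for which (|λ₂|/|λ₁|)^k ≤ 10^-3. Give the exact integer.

8

|λ₂/λ₁| = 1.77/4.21 = 0.42043
Need k ≥ ln(10^-3) / ln(0.42043) = -6.9078 / -0.8665 ≈ 7.972
Smallest integer k satisfying the bound: 8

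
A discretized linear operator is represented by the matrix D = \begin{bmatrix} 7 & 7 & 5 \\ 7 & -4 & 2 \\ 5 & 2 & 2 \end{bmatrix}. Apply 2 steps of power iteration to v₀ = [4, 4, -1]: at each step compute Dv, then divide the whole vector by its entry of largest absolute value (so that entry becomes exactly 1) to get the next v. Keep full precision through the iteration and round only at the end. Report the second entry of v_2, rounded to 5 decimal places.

0.66248

Dv0 = (51.000000, 10.000000, 26.000000); divide by 51.000000 → v1 = (1.000000, 0.196078, 0.509804)
Dv1 = (10.921569, 7.235294, 6.411765); divide by 10.921569 → v2 = (1.000000, 0.662478, 0.587074)
Requested entry of v2: 369/557 = 0.66248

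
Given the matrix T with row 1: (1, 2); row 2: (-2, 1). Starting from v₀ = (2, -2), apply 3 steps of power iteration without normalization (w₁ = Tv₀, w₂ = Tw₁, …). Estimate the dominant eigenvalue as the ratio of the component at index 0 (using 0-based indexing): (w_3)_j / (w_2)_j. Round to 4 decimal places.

1.2857

w1 = Tv₀ = (-2, -6)
w2 = Tw1 = (-14, -2)
w3 = Tw2 = (-18, 26)
Ratio at component: -18 / -14 = 1.2857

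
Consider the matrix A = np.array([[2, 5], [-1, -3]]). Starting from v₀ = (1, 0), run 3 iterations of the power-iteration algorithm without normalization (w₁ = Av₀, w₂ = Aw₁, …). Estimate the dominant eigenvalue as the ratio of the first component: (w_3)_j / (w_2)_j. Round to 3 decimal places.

λ ≈ -3.000

w1 = Av₀ = (2·1 + 5·0; (-1)·1 + (-3)·0) = (2, -1)
w2 = Aw1 = (2·2 + 5·(-1); (-1)·2 + (-3)·(-1)) = (-1, 1)
w3 = Aw2 = (3, -2)
Ratio at component: 3 / -1 = -3.000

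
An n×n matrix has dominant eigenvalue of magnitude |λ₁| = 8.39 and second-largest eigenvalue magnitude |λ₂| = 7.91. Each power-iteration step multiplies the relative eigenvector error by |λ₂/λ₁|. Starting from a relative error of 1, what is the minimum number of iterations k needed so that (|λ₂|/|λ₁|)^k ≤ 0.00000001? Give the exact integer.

313

|λ₂/λ₁| = 7.91/8.39 = 0.94279
Need k ≥ ln(0.00000001) / ln(0.94279) = -18.4207 / -0.0589 ≈ 312.677
Smallest integer k satisfying the bound: 313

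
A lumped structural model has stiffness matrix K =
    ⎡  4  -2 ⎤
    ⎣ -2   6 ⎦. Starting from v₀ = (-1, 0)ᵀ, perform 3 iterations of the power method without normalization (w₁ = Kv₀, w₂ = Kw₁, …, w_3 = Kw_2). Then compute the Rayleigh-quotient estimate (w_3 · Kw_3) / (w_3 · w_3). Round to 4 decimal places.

w1 = Kv₀ = (4·(-1) + (-2)·0; (-2)·(-1) + 6·0) = (-4, 2)
w2 = Kw1 = (4·(-4) + (-2)·2; (-2)·(-4) + 6·2) = (-20, 20)
w3 = Kw2 = (-120, 160)
Kw3 = (-800, 1200)
w3·Kw3 = (-120)·(-800) + 160·1200 = 288000; w3·w3 = (-120)·(-120) + 160·160 = 40000
λ ≈ 288000/40000 = 7.2000

λ ≈ 7.2000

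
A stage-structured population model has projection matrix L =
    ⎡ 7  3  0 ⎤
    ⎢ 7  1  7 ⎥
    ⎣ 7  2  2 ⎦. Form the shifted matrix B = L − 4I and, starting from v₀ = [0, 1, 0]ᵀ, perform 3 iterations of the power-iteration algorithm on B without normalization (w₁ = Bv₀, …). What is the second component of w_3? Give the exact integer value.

B = L − 4I has rows (3, 3, 0); (7, -3, 7); (7, 2, -2)
w1 = Bv₀ = (3, -3, 2)
w2 = Bw1 = (0, 44, 11)
w3 = Bw2 = (132, -55, 66)
Requested component of w3: -55

-55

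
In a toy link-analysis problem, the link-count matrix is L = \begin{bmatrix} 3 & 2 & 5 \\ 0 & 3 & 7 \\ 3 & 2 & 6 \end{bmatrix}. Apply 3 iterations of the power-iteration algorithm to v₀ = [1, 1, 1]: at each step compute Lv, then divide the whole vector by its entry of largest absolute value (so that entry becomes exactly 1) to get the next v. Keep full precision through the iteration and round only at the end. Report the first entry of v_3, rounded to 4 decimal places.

0.9053

Lv0 = (10.00000, 10.00000, 11.00000); divide by 11.00000 → v1 = (0.90909, 0.90909, 1.00000)
Lv1 = (9.54545, 9.72727, 10.54545); divide by 10.54545 → v2 = (0.90517, 0.92241, 1.00000)
Lv2 = (9.56034, 9.76724, 10.56034); divide by 10.56034 → v3 = (0.90531, 0.92490, 1.00000)
Requested entry of v3: 1109/1225 = 0.9053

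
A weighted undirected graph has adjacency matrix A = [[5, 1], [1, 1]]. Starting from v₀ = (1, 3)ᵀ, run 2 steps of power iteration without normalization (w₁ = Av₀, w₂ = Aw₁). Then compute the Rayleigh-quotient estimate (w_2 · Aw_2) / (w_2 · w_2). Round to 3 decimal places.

5.231

w1 = Av₀ = (5·1 + 1·3; 1·1 + 1·3) = (8, 4)
w2 = Aw1 = (5·8 + 1·4; 1·8 + 1·4) = (44, 12)
Aw2 = (232, 56)
w2·Aw2 = 44·232 + 12·56 = 10880; w2·w2 = 44·44 + 12·12 = 2080
λ ≈ 10880/2080 = 5.231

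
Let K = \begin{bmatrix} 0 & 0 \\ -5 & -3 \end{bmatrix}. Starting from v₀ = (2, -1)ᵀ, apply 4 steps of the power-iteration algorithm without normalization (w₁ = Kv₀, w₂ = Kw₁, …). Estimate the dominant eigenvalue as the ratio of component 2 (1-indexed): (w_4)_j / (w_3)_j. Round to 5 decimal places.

w1 = Kv₀ = (0·2 + 0·(-1); (-5)·2 + (-3)·(-1)) = (0, -7)
w2 = Kw1 = (0·0 + 0·(-7); (-5)·0 + (-3)·(-7)) = (0, 21)
w3 = Kw2 = (0, -63)
w4 = Kw3 = (0, 189)
Ratio at component: 189 / -63 = -3.00000

λ ≈ -3.00000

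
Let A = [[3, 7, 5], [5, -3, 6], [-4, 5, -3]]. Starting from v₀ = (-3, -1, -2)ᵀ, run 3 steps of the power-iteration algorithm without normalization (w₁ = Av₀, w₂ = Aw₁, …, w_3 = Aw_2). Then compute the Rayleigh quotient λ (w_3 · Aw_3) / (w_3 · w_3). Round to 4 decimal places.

-3.4702

w1 = Av₀ = (-26, -24, 13)
w2 = Aw1 = (-181, 20, -55)
w3 = Aw2 = (-678, -1295, 989)
Aw3 = (-6154, 6429, -6730)
w3·Aw3 = (-678)·(-6154) + (-1295)·6429 + 989·(-6730) = -10809113; w3·w3 = (-678)·(-678) + (-1295)·(-1295) + 989·989 = 3114830
λ ≈ -10809113/3114830 = -3.4702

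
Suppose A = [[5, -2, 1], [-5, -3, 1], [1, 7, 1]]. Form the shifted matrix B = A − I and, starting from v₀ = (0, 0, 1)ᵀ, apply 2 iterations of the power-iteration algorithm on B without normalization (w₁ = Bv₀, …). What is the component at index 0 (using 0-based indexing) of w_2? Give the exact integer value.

B = A − I has rows (4, -2, 1); (-5, -4, 1); (1, 7, 0)
w1 = Bv₀ = (4·0 + (-2)·0 + 1·1; (-5)·0 + (-4)·0 + 1·1; 1·0 + 7·0 + 0·1) = (1, 1, 0)
w2 = Bw1 = (4·1 + (-2)·1 + 1·0; (-5)·1 + (-4)·1 + 1·0; 1·1 + 7·1 + 0·0) = (2, -9, 8)
Requested component of w2: 2

2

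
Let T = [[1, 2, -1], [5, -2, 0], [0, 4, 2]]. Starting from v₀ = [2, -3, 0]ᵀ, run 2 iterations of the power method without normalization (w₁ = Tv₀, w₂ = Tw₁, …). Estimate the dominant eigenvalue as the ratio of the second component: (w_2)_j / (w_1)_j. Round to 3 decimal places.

w1 = Tv₀ = (1·2 + 2·(-3) + (-1)·0; 5·2 + (-2)·(-3) + 0·0; 0·2 + 4·(-3) + 2·0) = (-4, 16, -12)
w2 = Tw1 = (1·(-4) + 2·16 + (-1)·(-12); 5·(-4) + (-2)·16 + 0·(-12); 0·(-4) + 4·16 + 2·(-12)) = (40, -52, 40)
Ratio at component: -52 / 16 = -3.250

-3.250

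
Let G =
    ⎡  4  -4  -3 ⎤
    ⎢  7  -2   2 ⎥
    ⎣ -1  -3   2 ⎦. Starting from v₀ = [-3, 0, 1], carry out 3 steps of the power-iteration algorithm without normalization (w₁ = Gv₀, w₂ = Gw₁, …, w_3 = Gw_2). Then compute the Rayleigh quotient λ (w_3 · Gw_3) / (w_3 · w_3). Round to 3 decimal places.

w1 = Gv₀ = (4·(-3) + (-4)·0 + (-3)·1; 7·(-3) + (-2)·0 + 2·1; (-1)·(-3) + (-3)·0 + 2·1) = (-15, -19, 5)
w2 = Gw1 = (4·(-15) + (-4)·(-19) + (-3)·5; 7·(-15) + (-2)·(-19) + 2·5; (-1)·(-15) + (-3)·(-19) + 2·5) = (1, -57, 82)
w3 = Gw2 = (-14, 285, 334)
Gw3 = (-2198, 0, -173)
w3·Gw3 = (-14)·(-2198) + 285·0 + 334·(-173) = -27010; w3·w3 = (-14)·(-14) + 285·285 + 334·334 = 192977
λ ≈ -27010/192977 = -0.140

λ ≈ -0.140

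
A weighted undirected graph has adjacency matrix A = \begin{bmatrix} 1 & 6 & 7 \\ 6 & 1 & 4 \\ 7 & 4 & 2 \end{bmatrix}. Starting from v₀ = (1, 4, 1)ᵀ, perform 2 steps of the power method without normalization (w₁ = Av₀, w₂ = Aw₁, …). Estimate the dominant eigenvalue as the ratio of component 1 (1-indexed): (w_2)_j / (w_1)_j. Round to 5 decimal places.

9.09375

w1 = Av₀ = (1·1 + 6·4 + 7·1; 6·1 + 1·4 + 4·1; 7·1 + 4·4 + 2·1) = (32, 14, 25)
w2 = Aw1 = (1·32 + 6·14 + 7·25; 6·32 + 1·14 + 4·25; 7·32 + 4·14 + 2·25) = (291, 306, 330)
Ratio at component: 291 / 32 = 9.09375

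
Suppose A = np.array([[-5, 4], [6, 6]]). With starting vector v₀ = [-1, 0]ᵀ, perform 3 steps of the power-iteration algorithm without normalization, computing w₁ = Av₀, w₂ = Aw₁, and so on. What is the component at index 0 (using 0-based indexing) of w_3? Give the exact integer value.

221

w1 = Av₀ = ((-5)·(-1) + 4·0; 6·(-1) + 6·0) = (5, -6)
w2 = Aw1 = ((-5)·5 + 4·(-6); 6·5 + 6·(-6)) = (-49, -6)
w3 = Aw2 = (221, -330)
The requested component of w3 is 221.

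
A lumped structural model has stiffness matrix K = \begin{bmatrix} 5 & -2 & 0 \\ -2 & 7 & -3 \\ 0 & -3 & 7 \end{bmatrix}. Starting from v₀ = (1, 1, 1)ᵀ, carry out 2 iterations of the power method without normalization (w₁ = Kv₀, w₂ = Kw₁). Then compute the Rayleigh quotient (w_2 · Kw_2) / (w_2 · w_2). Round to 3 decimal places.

7.744

w1 = Kv₀ = (5·1 + (-2)·1 + 0·1; (-2)·1 + 7·1 + (-3)·1; 0·1 + (-3)·1 + 7·1) = (3, 2, 4)
w2 = Kw1 = (5·3 + (-2)·2 + 0·4; (-2)·3 + 7·2 + (-3)·4; 0·3 + (-3)·2 + 7·4) = (11, -4, 22)
Kw2 = (63, -116, 166)
w2·Kw2 = 11·63 + (-4)·(-116) + 22·166 = 4809; w2·w2 = 11·11 + (-4)·(-4) + 22·22 = 621
λ ≈ 4809/621 = 7.744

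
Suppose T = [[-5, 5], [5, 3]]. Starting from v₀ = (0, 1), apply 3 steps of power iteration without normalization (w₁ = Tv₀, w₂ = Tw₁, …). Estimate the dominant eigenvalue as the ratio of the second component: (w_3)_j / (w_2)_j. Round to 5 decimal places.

w1 = Tv₀ = (5, 3)
w2 = Tw1 = (-10, 34)
w3 = Tw2 = (220, 52)
Ratio at component: 52 / 34 = 1.52941

λ ≈ 1.52941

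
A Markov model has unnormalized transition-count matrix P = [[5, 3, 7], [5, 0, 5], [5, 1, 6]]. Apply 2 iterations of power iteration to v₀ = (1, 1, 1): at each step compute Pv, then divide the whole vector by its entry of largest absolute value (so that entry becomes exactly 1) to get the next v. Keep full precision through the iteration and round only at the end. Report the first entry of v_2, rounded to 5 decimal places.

Pv0 = (15.000000, 10.000000, 12.000000); divide by 15.000000 → v1 = (1.000000, 0.666667, 0.800000)
Pv1 = (12.600000, 9.000000, 10.466667); divide by 12.600000 → v2 = (1.000000, 0.714286, 0.830688)
Requested entry of v2: 189/189 = 1.00000

1.00000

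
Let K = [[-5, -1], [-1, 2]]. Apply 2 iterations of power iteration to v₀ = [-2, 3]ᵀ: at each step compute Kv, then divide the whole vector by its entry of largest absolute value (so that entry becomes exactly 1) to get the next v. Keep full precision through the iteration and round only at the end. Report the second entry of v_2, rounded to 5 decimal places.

Kv0 = (7.000000, 8.000000); divide by 8.000000 → v1 = (0.875000, 1.000000)
Kv1 = (-5.375000, 1.125000); divide by -5.375000 → v2 = (1.000000, -0.209302)
Requested entry of v2: 9/-43 = -0.20930

-0.20930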